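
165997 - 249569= - 83572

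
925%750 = 175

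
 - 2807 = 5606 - 8413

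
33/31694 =33/31694=   0.00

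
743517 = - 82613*( - 9 )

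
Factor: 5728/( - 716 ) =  - 8= - 2^3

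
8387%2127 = 2006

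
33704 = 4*8426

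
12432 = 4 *3108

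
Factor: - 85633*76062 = -2^1*3^1*7^1*19^1 * 1811^1*4507^1 = - 6513417246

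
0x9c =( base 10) 156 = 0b10011100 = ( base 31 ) 51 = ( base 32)4s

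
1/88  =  1/88= 0.01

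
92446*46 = 4252516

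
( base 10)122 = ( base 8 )172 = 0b1111010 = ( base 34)3k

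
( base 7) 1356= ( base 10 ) 531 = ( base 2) 1000010011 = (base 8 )1023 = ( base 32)gj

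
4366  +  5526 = 9892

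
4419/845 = 4419/845 = 5.23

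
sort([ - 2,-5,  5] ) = [-5 , -2, 5]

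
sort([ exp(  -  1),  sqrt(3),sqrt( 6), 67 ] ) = [ exp( - 1), sqrt(3) , sqrt( 6 ),67 ] 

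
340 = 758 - 418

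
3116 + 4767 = 7883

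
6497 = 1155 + 5342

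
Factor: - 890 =-2^1 * 5^1 * 89^1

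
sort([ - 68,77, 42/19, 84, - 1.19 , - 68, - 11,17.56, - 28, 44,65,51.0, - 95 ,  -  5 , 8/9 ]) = [ - 95, - 68, - 68, - 28,-11, - 5 , - 1.19,8/9, 42/19,17.56, 44,51.0,65, 77, 84]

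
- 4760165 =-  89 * 53485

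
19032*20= 380640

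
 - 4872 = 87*(-56) 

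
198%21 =9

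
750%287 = 176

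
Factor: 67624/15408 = 2^( - 1)*3^(-2)*79^1 = 79/18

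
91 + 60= 151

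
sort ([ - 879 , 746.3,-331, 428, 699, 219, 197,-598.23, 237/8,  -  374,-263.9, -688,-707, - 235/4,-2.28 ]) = [ - 879, - 707, - 688,-598.23,-374,-331, - 263.9, - 235/4, - 2.28, 237/8, 197, 219,428, 699, 746.3 ] 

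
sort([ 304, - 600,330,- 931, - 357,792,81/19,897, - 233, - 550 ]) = [-931, - 600, - 550, - 357, - 233,81/19,304, 330,792,897]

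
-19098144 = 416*(- 45909 ) 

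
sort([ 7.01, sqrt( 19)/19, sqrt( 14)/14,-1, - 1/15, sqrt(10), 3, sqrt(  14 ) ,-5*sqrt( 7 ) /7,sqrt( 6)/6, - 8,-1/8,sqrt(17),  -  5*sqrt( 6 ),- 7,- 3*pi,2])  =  [ - 5*sqrt(6), - 3* pi , - 8,-7,  -  5*sqrt( 7)/7, - 1 ,-1/8, - 1/15,sqrt(19 )/19, sqrt(14) /14, sqrt(6)/6 , 2, 3, sqrt(10), sqrt( 14 ), sqrt(17),7.01 ]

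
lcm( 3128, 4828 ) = 222088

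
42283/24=42283/24 = 1761.79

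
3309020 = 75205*44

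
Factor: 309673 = 7^1*13^1*41^1*83^1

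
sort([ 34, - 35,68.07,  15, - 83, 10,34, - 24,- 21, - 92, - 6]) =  [ - 92  ,- 83, - 35, - 24, - 21, - 6, 10, 15, 34,  34, 68.07 ] 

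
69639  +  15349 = 84988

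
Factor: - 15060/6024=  - 2^( - 1)*5^1 = - 5/2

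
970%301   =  67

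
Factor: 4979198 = 2^1*7^1 * 17^1*20921^1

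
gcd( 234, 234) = 234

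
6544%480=304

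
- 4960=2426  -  7386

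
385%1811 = 385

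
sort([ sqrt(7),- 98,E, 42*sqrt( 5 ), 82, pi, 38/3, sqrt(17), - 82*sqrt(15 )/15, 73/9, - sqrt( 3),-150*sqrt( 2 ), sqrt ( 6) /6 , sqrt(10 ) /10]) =[ - 150 *sqrt(2), - 98, - 82*sqrt(15)/15, - sqrt(3 ),sqrt( 10)/10,sqrt(6)/6,sqrt(7 ), E, pi, sqrt(17 ), 73/9,38/3, 82, 42*sqrt( 5) ]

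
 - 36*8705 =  - 313380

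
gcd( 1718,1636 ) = 2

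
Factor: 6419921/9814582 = 2^( - 1 )*23^1*279127^1* 4907291^ ( - 1)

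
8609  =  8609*1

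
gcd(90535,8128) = 1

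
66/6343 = 66/6343 = 0.01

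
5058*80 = 404640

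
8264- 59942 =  - 51678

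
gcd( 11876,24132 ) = 4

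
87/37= 87/37 = 2.35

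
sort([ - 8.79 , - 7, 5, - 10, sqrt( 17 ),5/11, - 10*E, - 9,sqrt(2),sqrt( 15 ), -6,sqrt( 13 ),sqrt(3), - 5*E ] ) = [ - 10*E ,-5*E, - 10,  -  9, - 8.79, - 7,-6, 5/11,sqrt(2 ), sqrt(3 ),sqrt(13 ),  sqrt( 15 ),sqrt( 17 ),5]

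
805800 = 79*10200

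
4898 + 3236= 8134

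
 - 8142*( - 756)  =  6155352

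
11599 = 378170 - 366571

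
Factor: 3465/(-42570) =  - 2^ (-1 )*7^1*43^( - 1 )= -7/86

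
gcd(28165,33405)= 655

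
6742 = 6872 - 130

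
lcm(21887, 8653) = 372079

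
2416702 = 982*2461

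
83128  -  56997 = 26131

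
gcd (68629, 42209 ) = 1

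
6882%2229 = 195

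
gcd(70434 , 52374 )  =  1806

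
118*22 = 2596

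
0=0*143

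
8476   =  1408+7068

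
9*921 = 8289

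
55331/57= 55331/57 = 970.72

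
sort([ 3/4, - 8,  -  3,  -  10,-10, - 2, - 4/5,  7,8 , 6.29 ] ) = [  -  10,  -  10, - 8, - 3, - 2, - 4/5,3/4,  6.29,7,8]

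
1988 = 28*71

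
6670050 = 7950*839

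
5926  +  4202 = 10128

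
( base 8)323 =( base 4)3103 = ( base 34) 67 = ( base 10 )211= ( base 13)133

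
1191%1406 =1191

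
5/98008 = 5/98008 = 0.00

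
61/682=61/682 = 0.09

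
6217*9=55953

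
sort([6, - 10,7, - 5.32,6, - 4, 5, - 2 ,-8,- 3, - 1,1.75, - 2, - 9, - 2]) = [ - 10, - 9, - 8 , - 5.32, - 4, - 3 , - 2, - 2, - 2, - 1  ,  1.75, 5,  6, 6, 7 ]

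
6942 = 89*78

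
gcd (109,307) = 1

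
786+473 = 1259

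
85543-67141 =18402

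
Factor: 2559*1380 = 3531420= 2^2*3^2*5^1 *23^1* 853^1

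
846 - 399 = 447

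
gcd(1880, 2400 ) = 40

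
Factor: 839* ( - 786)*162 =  -2^2*3^5*131^1* 839^1 = - 106831548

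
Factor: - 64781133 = -3^1*23^1*938857^1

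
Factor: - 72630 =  - 2^1*3^3*5^1*269^1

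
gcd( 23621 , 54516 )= 1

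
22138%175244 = 22138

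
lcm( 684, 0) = 0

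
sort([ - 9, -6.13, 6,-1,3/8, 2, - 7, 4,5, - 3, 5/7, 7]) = [ - 9, - 7,- 6.13, - 3, - 1,  3/8,5/7,2,4,5, 6, 7] 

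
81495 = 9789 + 71706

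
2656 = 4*664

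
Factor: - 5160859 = - 11^1*469169^1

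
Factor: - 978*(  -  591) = 577998 = 2^1*3^2*163^1 *197^1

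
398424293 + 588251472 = 986675765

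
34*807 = 27438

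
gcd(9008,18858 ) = 2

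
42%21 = 0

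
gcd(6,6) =6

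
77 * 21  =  1617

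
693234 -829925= -136691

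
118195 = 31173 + 87022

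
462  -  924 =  - 462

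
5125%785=415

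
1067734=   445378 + 622356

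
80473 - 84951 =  - 4478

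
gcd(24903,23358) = 3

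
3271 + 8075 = 11346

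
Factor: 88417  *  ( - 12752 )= - 2^4*7^1 * 17^1*743^1*797^1 = - 1127493584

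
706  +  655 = 1361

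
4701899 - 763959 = 3937940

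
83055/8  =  83055/8=10381.88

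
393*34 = 13362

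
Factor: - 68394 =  - 2^1*3^1*11399^1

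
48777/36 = 1354+11/12 = 1354.92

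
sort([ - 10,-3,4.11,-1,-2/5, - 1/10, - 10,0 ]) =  [-10,-10, - 3,- 1, - 2/5, - 1/10,  0,4.11 ] 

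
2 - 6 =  - 4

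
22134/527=42 = 42.00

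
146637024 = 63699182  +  82937842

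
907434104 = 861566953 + 45867151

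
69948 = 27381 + 42567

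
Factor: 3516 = 2^2*3^1* 293^1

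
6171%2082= 2007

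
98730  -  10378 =88352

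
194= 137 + 57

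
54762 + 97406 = 152168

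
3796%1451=894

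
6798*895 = 6084210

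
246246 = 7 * 35178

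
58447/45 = 1298  +  37/45 = 1298.82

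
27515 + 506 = 28021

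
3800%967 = 899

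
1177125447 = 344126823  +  832998624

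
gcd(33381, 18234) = 9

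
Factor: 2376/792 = 3 = 3^1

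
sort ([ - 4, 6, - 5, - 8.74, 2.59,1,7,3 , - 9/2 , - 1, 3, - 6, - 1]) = [-8.74, - 6, - 5,-9/2,  -  4, - 1, - 1,1,2.59 , 3,3,6, 7]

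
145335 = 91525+53810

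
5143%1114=687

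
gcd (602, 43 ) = 43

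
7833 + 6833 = 14666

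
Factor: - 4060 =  - 2^2*5^1*7^1* 29^1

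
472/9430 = 236/4715 =0.05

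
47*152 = 7144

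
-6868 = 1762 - 8630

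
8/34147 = 8/34147 = 0.00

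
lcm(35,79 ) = 2765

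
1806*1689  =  3050334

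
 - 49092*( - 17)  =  834564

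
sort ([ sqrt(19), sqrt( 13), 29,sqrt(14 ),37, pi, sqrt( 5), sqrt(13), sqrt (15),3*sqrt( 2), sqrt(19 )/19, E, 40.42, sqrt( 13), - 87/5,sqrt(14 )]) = [ - 87/5 , sqrt(19)/19,sqrt( 5)  ,  E,pi,sqrt( 13), sqrt( 13 ),sqrt( 13 ), sqrt(14 ),sqrt( 14), sqrt(15), 3*sqrt (2), sqrt(19) , 29 , 37,40.42 ] 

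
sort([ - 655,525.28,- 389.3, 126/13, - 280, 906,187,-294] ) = [-655 ,-389.3  ,-294,-280,126/13,  187,525.28, 906]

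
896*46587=41741952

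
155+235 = 390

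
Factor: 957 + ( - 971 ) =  - 2^1*7^1 = - 14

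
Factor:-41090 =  - 2^1* 5^1  *7^1* 587^1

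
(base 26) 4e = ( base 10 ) 118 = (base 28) 46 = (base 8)166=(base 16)76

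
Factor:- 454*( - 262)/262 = 2^1*227^1 = 454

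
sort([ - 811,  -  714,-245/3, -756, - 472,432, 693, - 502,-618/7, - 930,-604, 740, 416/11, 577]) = [-930, - 811 ,- 756, - 714, - 604, - 502,-472, - 618/7,-245/3, 416/11, 432,577, 693, 740 ] 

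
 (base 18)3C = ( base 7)123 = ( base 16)42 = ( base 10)66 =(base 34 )1W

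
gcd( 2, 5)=1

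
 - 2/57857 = -2/57857 = -0.00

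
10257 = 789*13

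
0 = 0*110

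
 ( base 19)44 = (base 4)1100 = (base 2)1010000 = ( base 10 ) 80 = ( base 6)212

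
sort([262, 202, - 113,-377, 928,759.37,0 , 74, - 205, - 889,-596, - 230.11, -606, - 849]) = [  -  889,- 849 ,-606, - 596, - 377, - 230.11,-205,  -  113,0,74,202,262, 759.37,  928] 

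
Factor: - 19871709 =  - 3^1*11^2*13^1 * 4211^1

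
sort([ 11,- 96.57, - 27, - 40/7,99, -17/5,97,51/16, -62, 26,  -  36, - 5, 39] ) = [-96.57,-62,  -  36,  -  27,-40/7, - 5, - 17/5,51/16, 11,26,39, 97 , 99]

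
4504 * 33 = 148632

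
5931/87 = 1977/29= 68.17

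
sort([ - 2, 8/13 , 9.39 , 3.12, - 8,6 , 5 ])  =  [ - 8, - 2 , 8/13,3.12, 5 , 6,9.39 ] 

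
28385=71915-43530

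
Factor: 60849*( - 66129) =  - 4023883521 = - 3^3*7^1*47^1*67^1*6761^1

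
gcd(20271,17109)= 3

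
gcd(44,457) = 1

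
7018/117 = 59+115/117= 59.98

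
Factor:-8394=-2^1*3^1* 1399^1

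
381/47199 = 127/15733 = 0.01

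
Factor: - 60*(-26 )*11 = 17160 = 2^3*3^1*5^1*11^1*13^1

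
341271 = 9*37919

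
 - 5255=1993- 7248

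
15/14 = 1+1/14 = 1.07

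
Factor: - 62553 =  - 3^1*29^1 * 719^1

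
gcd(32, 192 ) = 32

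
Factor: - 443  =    -  443^1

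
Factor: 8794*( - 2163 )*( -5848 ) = 2^4*3^1*7^1*17^1*43^1*103^1*4397^1 = 111237275856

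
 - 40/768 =  -  1 + 91/96   =  - 0.05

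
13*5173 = 67249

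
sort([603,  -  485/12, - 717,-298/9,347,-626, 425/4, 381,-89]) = [-717, - 626, - 89, - 485/12, - 298/9,425/4,347,381 , 603]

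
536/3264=67/408 = 0.16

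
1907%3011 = 1907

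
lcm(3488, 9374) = 149984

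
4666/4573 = 4666/4573= 1.02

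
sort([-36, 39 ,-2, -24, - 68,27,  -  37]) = [ - 68, - 37, - 36, - 24 , - 2, 27,39] 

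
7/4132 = 7/4132 = 0.00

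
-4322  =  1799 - 6121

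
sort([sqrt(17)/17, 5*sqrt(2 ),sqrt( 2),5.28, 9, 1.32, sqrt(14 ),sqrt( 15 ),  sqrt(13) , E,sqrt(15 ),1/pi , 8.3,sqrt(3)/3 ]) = [ sqrt(17 )/17,1/pi,sqrt(3 ) /3,1.32, sqrt(2), E,sqrt(13 ),sqrt( 14 ),sqrt( 15 ),sqrt( 15) , 5.28,5 * sqrt(2), 8.3,9 ] 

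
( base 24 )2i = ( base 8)102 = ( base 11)60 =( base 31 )24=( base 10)66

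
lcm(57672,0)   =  0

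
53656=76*706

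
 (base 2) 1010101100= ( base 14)36c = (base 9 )840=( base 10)684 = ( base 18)220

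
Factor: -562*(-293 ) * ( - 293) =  - 48247138 = - 2^1 * 281^1*293^2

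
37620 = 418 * 90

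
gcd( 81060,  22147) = 1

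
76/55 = 1 + 21/55 =1.38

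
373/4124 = 373/4124 = 0.09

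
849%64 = 17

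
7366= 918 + 6448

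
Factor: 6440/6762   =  20/21=2^2*3^(  -  1 )*5^1*7^( - 1) 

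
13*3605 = 46865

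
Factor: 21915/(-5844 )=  - 2^( - 2)*3^1*5^1 =- 15/4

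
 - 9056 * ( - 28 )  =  253568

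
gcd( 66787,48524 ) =7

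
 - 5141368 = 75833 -5217201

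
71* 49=3479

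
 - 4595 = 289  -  4884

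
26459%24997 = 1462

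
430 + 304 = 734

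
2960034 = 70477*42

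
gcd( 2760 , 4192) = 8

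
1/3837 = 1/3837 = 0.00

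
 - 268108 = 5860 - 273968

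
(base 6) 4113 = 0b1110001101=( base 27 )16i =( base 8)1615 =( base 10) 909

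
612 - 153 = 459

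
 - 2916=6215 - 9131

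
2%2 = 0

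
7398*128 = 946944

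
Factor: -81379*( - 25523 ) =17^1*4787^1*25523^1 = 2077036217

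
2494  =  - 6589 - - 9083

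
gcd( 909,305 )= 1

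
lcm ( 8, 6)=24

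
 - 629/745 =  - 1+116/745 = - 0.84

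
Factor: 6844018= 2^1*23^1*148783^1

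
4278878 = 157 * 27254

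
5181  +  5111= 10292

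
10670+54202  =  64872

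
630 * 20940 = 13192200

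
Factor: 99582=2^1*3^1*7^1*2371^1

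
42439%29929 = 12510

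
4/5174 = 2/2587  =  0.00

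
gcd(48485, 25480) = 5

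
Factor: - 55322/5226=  - 27661/2613=   - 3^( - 1)*13^( - 1 ) * 67^( - 1 )*139^1*199^1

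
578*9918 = 5732604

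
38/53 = 38/53= 0.72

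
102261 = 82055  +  20206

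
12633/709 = 12633/709= 17.82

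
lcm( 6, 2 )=6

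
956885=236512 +720373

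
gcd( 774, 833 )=1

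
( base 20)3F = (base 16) 4B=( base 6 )203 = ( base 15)50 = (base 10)75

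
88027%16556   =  5247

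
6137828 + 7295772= 13433600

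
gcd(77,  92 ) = 1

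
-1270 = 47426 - 48696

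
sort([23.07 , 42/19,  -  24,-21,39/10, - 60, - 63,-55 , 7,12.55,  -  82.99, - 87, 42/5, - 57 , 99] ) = [ - 87,  -  82.99, -63 , - 60, - 57 , - 55,-24,-21, 42/19, 39/10,7,42/5,  12.55, 23.07,  99]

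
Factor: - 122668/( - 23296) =337/64=2^(-6)*337^1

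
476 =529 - 53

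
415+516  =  931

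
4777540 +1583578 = 6361118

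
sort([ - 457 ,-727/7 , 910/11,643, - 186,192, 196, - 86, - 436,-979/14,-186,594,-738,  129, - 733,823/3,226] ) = [ - 738,-733, - 457 ,-436, - 186,-186,  -  727/7,-86, - 979/14,  910/11,129, 192, 196  ,  226,823/3,  594, 643] 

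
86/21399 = 86/21399 = 0.00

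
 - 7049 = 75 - 7124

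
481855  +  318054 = 799909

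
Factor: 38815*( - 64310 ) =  - 2496192650 = - 2^1*5^2*7^1*59^1*109^1 * 1109^1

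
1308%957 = 351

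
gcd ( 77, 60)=1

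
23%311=23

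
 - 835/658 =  - 835/658 = -1.27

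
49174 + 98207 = 147381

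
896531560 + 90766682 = 987298242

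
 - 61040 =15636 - 76676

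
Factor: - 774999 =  - 3^2 * 86111^1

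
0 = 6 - 6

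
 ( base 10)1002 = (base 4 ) 33222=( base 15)46C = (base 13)5c1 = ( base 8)1752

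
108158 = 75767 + 32391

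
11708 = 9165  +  2543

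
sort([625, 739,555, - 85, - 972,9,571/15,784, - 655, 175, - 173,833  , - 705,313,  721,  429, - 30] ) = [ - 972, - 705, - 655, - 173, - 85, - 30,9,571/15,175,313, 429,555,625, 721, 739,784,833] 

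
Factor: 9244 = 2^2 * 2311^1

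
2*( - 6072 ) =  - 12144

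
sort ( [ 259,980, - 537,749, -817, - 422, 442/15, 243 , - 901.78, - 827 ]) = [ - 901.78, - 827  ,  -  817 , - 537 , - 422,442/15,243  ,  259,749, 980 ]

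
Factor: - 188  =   - 2^2*47^1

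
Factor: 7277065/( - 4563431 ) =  - 5^1*193^1*251^( - 1 )*7541^1*18181^( - 1 ) 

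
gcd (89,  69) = 1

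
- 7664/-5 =1532 + 4/5 = 1532.80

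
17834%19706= 17834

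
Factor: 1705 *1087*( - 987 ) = -1829241645 = - 3^1 * 5^1 * 7^1*11^1*31^1*47^1*1087^1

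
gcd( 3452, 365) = 1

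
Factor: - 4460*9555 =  - 42615300 = - 2^2*3^1*5^2*7^2*13^1*223^1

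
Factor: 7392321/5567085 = 821369/618565=5^( - 1)* 193^( - 1 )*439^1*641^(-1)*1871^1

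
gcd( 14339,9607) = 13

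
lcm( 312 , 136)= 5304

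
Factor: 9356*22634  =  211763704 = 2^3*2339^1 * 11317^1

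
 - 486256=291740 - 777996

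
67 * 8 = 536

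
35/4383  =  35/4383  =  0.01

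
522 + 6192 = 6714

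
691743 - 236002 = 455741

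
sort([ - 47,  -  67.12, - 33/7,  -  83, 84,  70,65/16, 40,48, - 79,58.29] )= [-83,-79, - 67.12, - 47,-33/7,  65/16,40, 48, 58.29,  70,84]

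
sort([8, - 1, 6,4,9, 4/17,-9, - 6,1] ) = [ - 9, - 6 , - 1  ,  4/17,1,4,6, 8,9]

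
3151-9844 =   -  6693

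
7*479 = 3353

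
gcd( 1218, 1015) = 203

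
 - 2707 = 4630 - 7337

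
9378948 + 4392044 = 13770992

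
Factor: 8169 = 3^1*7^1*389^1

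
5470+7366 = 12836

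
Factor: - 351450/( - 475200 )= 71/96 = 2^( - 5)*3^( -1)*71^1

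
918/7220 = 459/3610  =  0.13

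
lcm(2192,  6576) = 6576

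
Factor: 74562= 2^1*3^1*17^2*43^1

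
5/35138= 5/35138 = 0.00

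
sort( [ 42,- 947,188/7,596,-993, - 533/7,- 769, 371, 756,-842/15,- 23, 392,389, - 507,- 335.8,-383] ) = [ - 993, - 947, - 769, - 507, - 383,-335.8,- 533/7 , - 842/15, - 23,188/7,42 , 371,389,392,596,756]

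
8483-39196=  - 30713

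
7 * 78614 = 550298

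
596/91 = 596/91 = 6.55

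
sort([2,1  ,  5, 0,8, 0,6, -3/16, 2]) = [-3/16 , 0,0,  1,2,2 , 5 , 6,8] 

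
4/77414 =2/38707  =  0.00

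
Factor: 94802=2^1*107^1*443^1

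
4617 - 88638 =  - 84021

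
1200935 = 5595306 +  - 4394371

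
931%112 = 35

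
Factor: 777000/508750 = 84/55 = 2^2*3^1*5^(-1)*7^1 * 11^ (-1)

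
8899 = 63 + 8836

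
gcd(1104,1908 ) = 12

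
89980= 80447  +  9533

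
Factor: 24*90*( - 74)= - 159840 = - 2^5*3^3*5^1*37^1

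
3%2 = 1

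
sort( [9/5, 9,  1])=[1,9/5,9]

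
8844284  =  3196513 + 5647771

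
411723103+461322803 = 873045906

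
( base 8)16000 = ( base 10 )7168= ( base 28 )940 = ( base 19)10g5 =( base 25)bbi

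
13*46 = 598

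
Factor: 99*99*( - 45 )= -441045 = -3^6 * 5^1*11^2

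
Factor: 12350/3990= 3^(  -  1 ) *5^1*7^(-1)*13^1 = 65/21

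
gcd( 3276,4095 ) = 819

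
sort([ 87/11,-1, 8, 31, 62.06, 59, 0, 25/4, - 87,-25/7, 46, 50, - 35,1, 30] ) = [-87 , - 35, - 25/7,  -  1, 0, 1, 25/4, 87/11,8,30,  31, 46,50,  59,62.06 ] 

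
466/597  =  466/597 = 0.78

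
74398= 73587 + 811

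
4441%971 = 557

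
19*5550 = 105450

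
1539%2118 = 1539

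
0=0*73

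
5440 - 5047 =393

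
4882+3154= 8036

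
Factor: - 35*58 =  - 2^1*5^1*7^1*29^1 = - 2030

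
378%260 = 118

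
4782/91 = 4782/91 = 52.55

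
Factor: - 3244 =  - 2^2*811^1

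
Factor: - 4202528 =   -  2^5*11^1*11939^1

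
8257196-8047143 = 210053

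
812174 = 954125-141951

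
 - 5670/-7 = 810 + 0/1 = 810.00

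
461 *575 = 265075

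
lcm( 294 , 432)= 21168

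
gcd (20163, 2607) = 33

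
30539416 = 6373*4792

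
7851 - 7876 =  - 25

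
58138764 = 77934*746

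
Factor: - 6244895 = -5^1*1248979^1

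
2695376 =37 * 72848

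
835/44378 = 835/44378 = 0.02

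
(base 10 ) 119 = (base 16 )77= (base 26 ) 4F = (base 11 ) a9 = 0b1110111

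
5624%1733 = 425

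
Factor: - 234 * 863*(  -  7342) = 2^2*3^2*13^1*863^1*3671^1 = 1482658164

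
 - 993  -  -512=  - 481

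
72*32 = 2304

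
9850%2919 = 1093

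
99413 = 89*1117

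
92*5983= 550436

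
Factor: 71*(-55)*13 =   -  5^1*11^1*13^1 * 71^1 = -50765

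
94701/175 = 541 + 26/175 = 541.15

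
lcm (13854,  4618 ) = 13854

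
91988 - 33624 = 58364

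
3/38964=1/12988  =  0.00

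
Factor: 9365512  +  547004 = 9912516 = 2^2*3^1*67^1*12329^1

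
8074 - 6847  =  1227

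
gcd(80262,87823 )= 1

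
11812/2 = 5906 = 5906.00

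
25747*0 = 0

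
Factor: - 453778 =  - 2^1* 13^1*31^1*563^1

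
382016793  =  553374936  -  171358143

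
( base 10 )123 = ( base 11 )102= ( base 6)323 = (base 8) 173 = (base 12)A3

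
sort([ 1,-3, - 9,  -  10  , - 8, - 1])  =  [ -10 , - 9,- 8 , - 3, - 1, 1 ]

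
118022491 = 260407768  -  142385277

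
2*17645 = 35290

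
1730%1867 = 1730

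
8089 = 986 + 7103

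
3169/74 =3169/74 = 42.82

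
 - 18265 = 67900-86165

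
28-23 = 5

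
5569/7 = 795 + 4/7 = 795.57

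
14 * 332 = 4648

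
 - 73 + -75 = -148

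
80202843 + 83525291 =163728134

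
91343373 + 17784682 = 109128055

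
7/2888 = 7/2888 = 0.00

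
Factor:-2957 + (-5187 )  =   - 2^4*509^1 = -  8144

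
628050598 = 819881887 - 191831289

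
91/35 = 2 + 3/5 = 2.60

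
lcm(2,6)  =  6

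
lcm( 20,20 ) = 20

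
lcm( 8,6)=24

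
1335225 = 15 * 89015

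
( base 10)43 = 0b101011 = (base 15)2D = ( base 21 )21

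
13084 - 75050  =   - 61966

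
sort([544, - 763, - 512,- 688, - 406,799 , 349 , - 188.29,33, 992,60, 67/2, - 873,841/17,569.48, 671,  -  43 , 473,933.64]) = [ -873, - 763, - 688, - 512, - 406, -188.29, - 43,33,67/2, 841/17, 60, 349, 473,544, 569.48,671, 799,  933.64,992]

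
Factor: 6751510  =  2^1*5^1 * 675151^1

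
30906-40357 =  - 9451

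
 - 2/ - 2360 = 1/1180 = 0.00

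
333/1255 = 333/1255 = 0.27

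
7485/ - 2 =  - 7485/2 = -  3742.50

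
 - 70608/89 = - 70608/89=   - 793.35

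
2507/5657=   2507/5657  =  0.44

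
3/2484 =1/828   =  0.00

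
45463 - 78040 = - 32577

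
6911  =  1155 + 5756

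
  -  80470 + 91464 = 10994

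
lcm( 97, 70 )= 6790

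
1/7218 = 1/7218  =  0.00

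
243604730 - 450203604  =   - 206598874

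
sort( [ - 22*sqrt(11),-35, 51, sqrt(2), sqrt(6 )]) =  [ - 22*sqrt( 11), - 35,sqrt( 2),sqrt(6), 51 ] 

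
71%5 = 1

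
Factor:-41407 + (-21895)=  - 63302 = -  2^1*31^1*1021^1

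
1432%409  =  205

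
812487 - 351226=461261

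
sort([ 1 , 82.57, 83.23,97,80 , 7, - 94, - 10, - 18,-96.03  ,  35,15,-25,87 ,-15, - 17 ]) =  [-96.03,-94, - 25,-18, - 17,  -  15, -10, 1,7, 15,35, 80,82.57,83.23 , 87,97 ]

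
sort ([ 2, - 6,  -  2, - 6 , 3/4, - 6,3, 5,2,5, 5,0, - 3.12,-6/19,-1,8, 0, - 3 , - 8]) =[ - 8, - 6,  -  6, - 6, - 3.12 , - 3 , -2, - 1, - 6/19, 0,0,3/4, 2,2 , 3,5,5, 5,8]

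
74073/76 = 974 + 49/76 = 974.64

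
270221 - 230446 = 39775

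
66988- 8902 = 58086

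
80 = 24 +56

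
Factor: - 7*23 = - 7^1*23^1 = - 161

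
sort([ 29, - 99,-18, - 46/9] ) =[ - 99, - 18, - 46/9 , 29 ] 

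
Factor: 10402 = 2^1*7^1*743^1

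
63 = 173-110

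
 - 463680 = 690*( - 672)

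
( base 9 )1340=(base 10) 1008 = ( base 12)700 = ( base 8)1760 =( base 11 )837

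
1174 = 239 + 935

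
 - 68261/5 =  - 68261/5  =  - 13652.20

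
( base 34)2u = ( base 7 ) 200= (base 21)4e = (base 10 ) 98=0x62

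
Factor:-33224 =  - 2^3*4153^1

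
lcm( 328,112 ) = 4592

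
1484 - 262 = 1222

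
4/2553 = 4/2553 =0.00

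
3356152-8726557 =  -5370405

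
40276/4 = 10069 = 10069.00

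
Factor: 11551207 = 11551207^1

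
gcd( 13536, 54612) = 36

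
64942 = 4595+60347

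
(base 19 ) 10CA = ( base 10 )7097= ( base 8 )15671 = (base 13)32cc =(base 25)B8M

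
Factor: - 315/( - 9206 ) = 2^( - 1)*3^2*5^1* 7^1*4603^(-1)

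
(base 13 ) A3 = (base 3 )11221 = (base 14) 97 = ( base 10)133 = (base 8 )205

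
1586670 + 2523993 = 4110663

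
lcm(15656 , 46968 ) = 46968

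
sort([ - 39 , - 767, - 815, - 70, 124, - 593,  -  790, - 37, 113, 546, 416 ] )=[ - 815, - 790, - 767, - 593, - 70, - 39,-37,  113, 124 , 416, 546 ]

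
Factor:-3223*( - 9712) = 31301776 =2^4 *11^1*293^1 * 607^1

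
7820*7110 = 55600200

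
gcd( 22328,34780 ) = 4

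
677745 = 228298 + 449447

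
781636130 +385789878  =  1167426008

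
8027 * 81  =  650187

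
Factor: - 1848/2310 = -4/5 = -2^2*5^(- 1 ) 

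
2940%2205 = 735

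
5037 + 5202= 10239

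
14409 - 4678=9731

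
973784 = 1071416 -97632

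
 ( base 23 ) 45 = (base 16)61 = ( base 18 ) 57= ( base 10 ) 97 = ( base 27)3G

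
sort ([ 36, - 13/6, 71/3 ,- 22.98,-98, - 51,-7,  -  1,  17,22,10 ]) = [ - 98,  -  51, - 22.98 , - 7,-13/6,-1,10, 17, 22, 71/3, 36]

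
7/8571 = 7/8571 = 0.00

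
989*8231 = 8140459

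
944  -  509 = 435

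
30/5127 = 10/1709  =  0.01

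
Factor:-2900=-2^2* 5^2*29^1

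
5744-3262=2482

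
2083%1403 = 680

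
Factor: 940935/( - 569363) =  -  3^1 * 5^1*43^(  -  1)*  149^1*421^1*13241^( - 1)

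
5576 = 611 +4965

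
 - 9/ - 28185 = 3/9395=0.00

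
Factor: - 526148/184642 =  - 322/113 = -2^1*7^1*23^1*113^(-1 )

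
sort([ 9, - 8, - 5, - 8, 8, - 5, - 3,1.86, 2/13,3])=[ - 8, - 8,  -  5,  -  5, - 3, 2/13, 1.86 , 3,8 , 9] 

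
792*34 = 26928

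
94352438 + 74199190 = 168551628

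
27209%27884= 27209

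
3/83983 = 3/83983 = 0.00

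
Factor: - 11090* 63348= - 702529320 =- 2^3 * 3^1*5^1*1109^1 * 5279^1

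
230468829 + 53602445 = 284071274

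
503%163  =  14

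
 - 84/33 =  - 28/11 = - 2.55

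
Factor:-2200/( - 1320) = 5/3 = 3^(-1)*5^1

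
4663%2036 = 591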